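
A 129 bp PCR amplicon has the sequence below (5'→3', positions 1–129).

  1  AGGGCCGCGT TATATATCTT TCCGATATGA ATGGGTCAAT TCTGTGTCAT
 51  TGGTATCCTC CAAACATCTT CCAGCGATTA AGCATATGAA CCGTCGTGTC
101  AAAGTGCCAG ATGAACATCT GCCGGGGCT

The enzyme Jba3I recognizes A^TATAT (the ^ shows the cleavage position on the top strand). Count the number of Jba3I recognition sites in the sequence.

ATATAT occurs starting at position 12.
Jba3I cuts at 1 site.

1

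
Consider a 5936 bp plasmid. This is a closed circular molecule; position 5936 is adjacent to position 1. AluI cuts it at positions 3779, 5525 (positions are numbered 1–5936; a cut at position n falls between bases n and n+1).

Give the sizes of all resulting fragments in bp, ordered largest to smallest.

4190, 1746 bp

Circular molecule, 2 cuts → 2 fragments:
  5525 − 3779 = 1746 bp
  wrap: 5936 − 5525 + 3779 = 4190 bp
Sorted largest to smallest: 4190, 1746 bp.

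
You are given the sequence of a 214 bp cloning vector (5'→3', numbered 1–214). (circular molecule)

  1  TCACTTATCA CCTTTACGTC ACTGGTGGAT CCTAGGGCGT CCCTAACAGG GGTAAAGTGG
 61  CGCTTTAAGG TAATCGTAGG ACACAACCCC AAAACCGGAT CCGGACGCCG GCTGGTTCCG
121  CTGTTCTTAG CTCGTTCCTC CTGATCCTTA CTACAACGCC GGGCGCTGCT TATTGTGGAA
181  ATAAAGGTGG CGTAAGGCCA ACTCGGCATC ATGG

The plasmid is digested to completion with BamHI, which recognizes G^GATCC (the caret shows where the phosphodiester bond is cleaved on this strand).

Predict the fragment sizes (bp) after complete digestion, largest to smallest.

BamHI sites (GGATCC) start at positions 27, 97.
BamHI cuts after the first base of each site, so after positions 27, 97.
Circular molecule, 2 cuts → 2 fragments:
  28–97 → 70 bp
  98–214 then 1–27 → 117 + 27 = 144 bp
Sorted largest to smallest: 144, 70 bp.

144, 70 bp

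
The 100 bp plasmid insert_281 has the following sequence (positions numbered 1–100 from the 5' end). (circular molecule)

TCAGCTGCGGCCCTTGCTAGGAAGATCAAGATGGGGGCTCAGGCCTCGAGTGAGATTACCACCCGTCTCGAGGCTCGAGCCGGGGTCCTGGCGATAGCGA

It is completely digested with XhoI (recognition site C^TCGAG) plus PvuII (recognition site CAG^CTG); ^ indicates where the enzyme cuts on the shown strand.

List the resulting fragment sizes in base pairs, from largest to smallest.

XhoI sites (CTCGAG) start at positions 45, 67, 74.
XhoI cuts after the first base of each site, so after positions 45, 67, 74.
The PvuII site (CAGCTG) starts at position 2.
PvuII cuts after base 3 of each site, so after position 4.
Combined cut positions: 4, 45, 67, 74.
Circular molecule, 4 cuts → 4 fragments:
  5–45 → 41 bp
  46–67 → 22 bp
  68–74 → 7 bp
  75–100 then 1–4 → 26 + 4 = 30 bp
Sorted largest to smallest: 41, 30, 22, 7 bp.

41, 30, 22, 7 bp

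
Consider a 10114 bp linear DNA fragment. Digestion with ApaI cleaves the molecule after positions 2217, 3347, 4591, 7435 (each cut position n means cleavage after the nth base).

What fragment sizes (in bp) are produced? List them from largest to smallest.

Linear molecule, 4 cuts → 5 fragments:
  2217 − 0 = 2217 bp
  3347 − 2217 = 1130 bp
  4591 − 3347 = 1244 bp
  7435 − 4591 = 2844 bp
  10114 − 7435 = 2679 bp
Sorted largest to smallest: 2844, 2679, 2217, 1244, 1130 bp.

2844, 2679, 2217, 1244, 1130 bp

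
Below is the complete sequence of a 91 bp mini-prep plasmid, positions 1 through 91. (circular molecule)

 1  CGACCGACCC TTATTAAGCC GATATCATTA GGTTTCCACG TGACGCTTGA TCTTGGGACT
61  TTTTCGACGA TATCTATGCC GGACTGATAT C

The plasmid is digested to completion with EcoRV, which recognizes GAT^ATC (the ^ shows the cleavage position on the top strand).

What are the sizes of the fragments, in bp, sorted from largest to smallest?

EcoRV sites (GATATC) start at positions 21, 69, 86.
EcoRV cuts after base 3 of each site, so after positions 23, 71, 88.
Circular molecule, 3 cuts → 3 fragments:
  24–71 → 48 bp
  72–88 → 17 bp
  89–91 then 1–23 → 3 + 23 = 26 bp
Sorted largest to smallest: 48, 26, 17 bp.

48, 26, 17 bp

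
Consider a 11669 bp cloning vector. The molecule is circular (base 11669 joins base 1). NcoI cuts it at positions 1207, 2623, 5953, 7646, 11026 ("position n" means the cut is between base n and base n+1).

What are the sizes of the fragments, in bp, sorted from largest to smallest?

3380, 3330, 1850, 1693, 1416 bp

Circular molecule, 5 cuts → 5 fragments:
  2623 − 1207 = 1416 bp
  5953 − 2623 = 3330 bp
  7646 − 5953 = 1693 bp
  11026 − 7646 = 3380 bp
  wrap: 11669 − 11026 + 1207 = 1850 bp
Sorted largest to smallest: 3380, 3330, 1850, 1693, 1416 bp.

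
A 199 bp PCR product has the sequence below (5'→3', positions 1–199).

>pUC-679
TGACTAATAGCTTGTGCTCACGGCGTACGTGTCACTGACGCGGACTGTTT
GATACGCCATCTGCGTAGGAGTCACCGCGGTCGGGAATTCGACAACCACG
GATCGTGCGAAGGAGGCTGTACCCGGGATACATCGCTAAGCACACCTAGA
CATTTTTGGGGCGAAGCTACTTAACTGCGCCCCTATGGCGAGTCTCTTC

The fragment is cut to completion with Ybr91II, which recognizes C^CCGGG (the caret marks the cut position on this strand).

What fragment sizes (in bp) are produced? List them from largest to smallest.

122, 77 bp

The Ybr91II site (CCCGGG) starts at position 122.
Ybr91II cuts after the first base of each site, so after position 122.
Linear molecule, 1 cut → 2 fragments:
  1–122 → 122 bp
  123–199 → 77 bp
Sorted largest to smallest: 122, 77 bp.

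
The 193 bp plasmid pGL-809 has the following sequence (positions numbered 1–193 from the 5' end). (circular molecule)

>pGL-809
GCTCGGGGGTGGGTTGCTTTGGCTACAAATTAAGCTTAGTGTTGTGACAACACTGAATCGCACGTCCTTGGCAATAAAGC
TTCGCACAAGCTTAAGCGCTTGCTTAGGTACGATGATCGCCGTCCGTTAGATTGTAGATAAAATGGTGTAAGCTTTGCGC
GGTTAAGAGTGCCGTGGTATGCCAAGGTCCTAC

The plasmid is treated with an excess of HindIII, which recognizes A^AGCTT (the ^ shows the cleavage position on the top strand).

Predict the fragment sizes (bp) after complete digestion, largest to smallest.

HindIII sites (AAGCTT) start at positions 32, 77, 88, 150.
HindIII cuts after the first base of each site, so after positions 32, 77, 88, 150.
Circular molecule, 4 cuts → 4 fragments:
  33–77 → 45 bp
  78–88 → 11 bp
  89–150 → 62 bp
  151–193 then 1–32 → 43 + 32 = 75 bp
Sorted largest to smallest: 75, 62, 45, 11 bp.

75, 62, 45, 11 bp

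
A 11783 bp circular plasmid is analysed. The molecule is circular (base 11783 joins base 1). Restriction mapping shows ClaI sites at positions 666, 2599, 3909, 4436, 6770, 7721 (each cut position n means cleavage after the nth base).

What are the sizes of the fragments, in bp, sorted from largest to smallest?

Circular molecule, 6 cuts → 6 fragments:
  2599 − 666 = 1933 bp
  3909 − 2599 = 1310 bp
  4436 − 3909 = 527 bp
  6770 − 4436 = 2334 bp
  7721 − 6770 = 951 bp
  wrap: 11783 − 7721 + 666 = 4728 bp
Sorted largest to smallest: 4728, 2334, 1933, 1310, 951, 527 bp.

4728, 2334, 1933, 1310, 951, 527 bp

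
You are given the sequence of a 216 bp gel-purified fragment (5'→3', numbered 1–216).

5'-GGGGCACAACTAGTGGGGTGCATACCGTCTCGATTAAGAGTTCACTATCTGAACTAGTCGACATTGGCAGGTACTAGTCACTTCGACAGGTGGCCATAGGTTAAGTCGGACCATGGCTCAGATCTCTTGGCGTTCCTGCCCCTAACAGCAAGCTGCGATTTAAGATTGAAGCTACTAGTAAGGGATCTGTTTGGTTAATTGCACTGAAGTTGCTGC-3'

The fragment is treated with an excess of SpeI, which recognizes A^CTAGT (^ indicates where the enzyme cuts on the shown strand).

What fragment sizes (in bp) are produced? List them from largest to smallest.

SpeI sites (ACTAGT) start at positions 9, 53, 73, 174.
SpeI cuts after the first base of each site, so after positions 9, 53, 73, 174.
Linear molecule, 4 cuts → 5 fragments:
  1–9 → 9 bp
  10–53 → 44 bp
  54–73 → 20 bp
  74–174 → 101 bp
  175–216 → 42 bp
Sorted largest to smallest: 101, 44, 42, 20, 9 bp.

101, 44, 42, 20, 9 bp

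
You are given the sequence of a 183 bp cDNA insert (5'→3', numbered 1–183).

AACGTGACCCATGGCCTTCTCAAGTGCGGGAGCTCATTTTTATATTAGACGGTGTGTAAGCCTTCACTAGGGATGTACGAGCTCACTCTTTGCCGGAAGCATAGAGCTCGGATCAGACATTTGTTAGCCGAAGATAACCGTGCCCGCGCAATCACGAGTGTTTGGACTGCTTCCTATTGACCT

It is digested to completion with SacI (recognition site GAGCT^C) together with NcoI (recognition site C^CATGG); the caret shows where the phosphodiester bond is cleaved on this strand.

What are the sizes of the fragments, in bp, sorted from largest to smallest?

75, 49, 25, 25, 9 bp

SacI sites (GAGCTC) start at positions 30, 79, 104.
SacI cuts after base 5 of each site (before the last base), so after positions 34, 83, 108.
The NcoI site (CCATGG) starts at position 9.
NcoI cuts after the first base of each site, so after position 9.
Combined cut positions: 9, 34, 83, 108.
Linear molecule, 4 cuts → 5 fragments:
  1–9 → 9 bp
  10–34 → 25 bp
  35–83 → 49 bp
  84–108 → 25 bp
  109–183 → 75 bp
Sorted largest to smallest: 75, 49, 25, 25, 9 bp.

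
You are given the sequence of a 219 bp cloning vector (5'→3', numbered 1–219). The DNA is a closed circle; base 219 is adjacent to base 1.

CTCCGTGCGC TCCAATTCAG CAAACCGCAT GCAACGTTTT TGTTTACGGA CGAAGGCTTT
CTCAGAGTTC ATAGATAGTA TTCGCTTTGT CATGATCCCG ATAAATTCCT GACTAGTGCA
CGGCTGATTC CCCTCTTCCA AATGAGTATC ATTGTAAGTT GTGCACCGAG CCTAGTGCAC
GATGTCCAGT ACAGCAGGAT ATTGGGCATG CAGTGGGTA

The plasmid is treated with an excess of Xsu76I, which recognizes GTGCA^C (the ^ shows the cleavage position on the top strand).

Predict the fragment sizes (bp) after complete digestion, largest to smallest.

Xsu76I sites (GTGCAC) start at positions 116, 161, 175.
Xsu76I cuts after base 5 of each site (before the last base), so after positions 120, 165, 179.
Circular molecule, 3 cuts → 3 fragments:
  121–165 → 45 bp
  166–179 → 14 bp
  180–219 then 1–120 → 40 + 120 = 160 bp
Sorted largest to smallest: 160, 45, 14 bp.

160, 45, 14 bp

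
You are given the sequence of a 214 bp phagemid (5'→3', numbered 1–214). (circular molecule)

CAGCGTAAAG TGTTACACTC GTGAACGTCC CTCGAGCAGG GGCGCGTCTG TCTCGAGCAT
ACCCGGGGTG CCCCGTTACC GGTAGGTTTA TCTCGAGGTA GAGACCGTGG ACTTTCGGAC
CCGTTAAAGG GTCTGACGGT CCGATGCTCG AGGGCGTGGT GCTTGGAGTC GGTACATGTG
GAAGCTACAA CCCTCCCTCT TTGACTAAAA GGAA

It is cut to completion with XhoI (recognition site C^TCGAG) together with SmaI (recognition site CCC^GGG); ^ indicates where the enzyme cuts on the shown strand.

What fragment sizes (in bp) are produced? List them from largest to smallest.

XhoI sites (CTCGAG) start at positions 31, 52, 92, 147.
XhoI cuts after the first base of each site, so after positions 31, 52, 92, 147.
The SmaI site (CCCGGG) starts at position 62.
SmaI cuts after base 3 of each site, so after position 64.
Combined cut positions: 31, 52, 64, 92, 147.
Circular molecule, 5 cuts → 5 fragments:
  32–52 → 21 bp
  53–64 → 12 bp
  65–92 → 28 bp
  93–147 → 55 bp
  148–214 then 1–31 → 67 + 31 = 98 bp
Sorted largest to smallest: 98, 55, 28, 21, 12 bp.

98, 55, 28, 21, 12 bp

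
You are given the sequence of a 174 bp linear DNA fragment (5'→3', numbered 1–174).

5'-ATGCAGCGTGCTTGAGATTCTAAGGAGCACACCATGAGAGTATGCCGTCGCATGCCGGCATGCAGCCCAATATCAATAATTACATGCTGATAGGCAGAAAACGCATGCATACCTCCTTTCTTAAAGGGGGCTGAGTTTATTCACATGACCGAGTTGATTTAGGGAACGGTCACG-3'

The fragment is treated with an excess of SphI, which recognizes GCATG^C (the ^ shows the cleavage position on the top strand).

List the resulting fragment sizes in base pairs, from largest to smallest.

67, 54, 45, 8 bp

SphI sites (GCATGC) start at positions 50, 58, 103.
SphI cuts after base 5 of each site (before the last base), so after positions 54, 62, 107.
Linear molecule, 3 cuts → 4 fragments:
  1–54 → 54 bp
  55–62 → 8 bp
  63–107 → 45 bp
  108–174 → 67 bp
Sorted largest to smallest: 67, 54, 45, 8 bp.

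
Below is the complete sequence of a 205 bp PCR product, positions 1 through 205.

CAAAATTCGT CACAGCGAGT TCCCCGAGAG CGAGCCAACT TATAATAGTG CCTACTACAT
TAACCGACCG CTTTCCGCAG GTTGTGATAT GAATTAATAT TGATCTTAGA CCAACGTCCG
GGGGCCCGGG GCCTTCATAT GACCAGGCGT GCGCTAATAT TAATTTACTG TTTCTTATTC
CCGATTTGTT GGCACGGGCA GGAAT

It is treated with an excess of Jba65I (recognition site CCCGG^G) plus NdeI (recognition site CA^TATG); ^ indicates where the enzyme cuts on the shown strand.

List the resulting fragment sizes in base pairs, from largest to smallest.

The Jba65I site (CCCGGG) starts at position 125.
Jba65I cuts after base 5 of each site (before the last base), so after position 129.
The NdeI site (CATATG) starts at position 136.
NdeI cuts after base 2 of each site, so after position 137.
Combined cut positions: 129, 137.
Linear molecule, 2 cuts → 3 fragments:
  1–129 → 129 bp
  130–137 → 8 bp
  138–205 → 68 bp
Sorted largest to smallest: 129, 68, 8 bp.

129, 68, 8 bp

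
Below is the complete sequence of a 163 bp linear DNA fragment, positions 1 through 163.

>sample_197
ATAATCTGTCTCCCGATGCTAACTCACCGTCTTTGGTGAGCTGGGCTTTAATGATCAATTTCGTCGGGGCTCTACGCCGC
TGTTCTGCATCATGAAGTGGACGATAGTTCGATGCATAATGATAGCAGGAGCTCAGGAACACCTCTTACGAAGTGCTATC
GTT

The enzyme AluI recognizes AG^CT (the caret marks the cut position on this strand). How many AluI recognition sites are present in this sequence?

AGCT occurs starting at positions 39, 130.
AluI cuts at 2 sites.

2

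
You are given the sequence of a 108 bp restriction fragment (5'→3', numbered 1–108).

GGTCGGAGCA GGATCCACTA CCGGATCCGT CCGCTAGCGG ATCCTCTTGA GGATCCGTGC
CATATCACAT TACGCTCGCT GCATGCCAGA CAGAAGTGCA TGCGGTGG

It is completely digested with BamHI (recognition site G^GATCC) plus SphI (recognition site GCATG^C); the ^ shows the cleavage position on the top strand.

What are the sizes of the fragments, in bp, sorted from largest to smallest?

34, 17, 16, 12, 12, 11, 6 bp

BamHI sites (GGATCC) start at positions 11, 23, 39, 51.
BamHI cuts after the first base of each site, so after positions 11, 23, 39, 51.
SphI sites (GCATGC) start at positions 81, 98.
SphI cuts after base 5 of each site (before the last base), so after positions 85, 102.
Combined cut positions: 11, 23, 39, 51, 85, 102.
Linear molecule, 6 cuts → 7 fragments:
  1–11 → 11 bp
  12–23 → 12 bp
  24–39 → 16 bp
  40–51 → 12 bp
  52–85 → 34 bp
  86–102 → 17 bp
  103–108 → 6 bp
Sorted largest to smallest: 34, 17, 16, 12, 12, 11, 6 bp.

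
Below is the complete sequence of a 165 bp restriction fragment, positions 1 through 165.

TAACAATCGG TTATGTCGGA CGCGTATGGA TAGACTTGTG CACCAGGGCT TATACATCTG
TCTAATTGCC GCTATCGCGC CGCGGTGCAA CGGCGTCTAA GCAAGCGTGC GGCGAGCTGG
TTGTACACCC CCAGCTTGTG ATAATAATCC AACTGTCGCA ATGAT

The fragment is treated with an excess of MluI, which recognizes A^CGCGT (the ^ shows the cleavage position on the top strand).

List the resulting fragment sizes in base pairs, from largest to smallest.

The MluI site (ACGCGT) starts at position 20.
MluI cuts after the first base of each site, so after position 20.
Linear molecule, 1 cut → 2 fragments:
  1–20 → 20 bp
  21–165 → 145 bp
Sorted largest to smallest: 145, 20 bp.

145, 20 bp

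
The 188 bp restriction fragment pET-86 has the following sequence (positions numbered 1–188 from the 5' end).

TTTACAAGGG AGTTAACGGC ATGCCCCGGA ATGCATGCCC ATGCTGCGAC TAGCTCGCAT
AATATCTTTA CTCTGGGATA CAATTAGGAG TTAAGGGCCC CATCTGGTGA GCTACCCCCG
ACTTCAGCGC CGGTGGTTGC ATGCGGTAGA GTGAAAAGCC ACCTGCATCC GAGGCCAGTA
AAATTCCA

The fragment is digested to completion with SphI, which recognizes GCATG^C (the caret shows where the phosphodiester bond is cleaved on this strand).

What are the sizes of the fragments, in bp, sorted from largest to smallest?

SphI sites (GCATGC) start at positions 19, 33, 139.
SphI cuts after base 5 of each site (before the last base), so after positions 23, 37, 143.
Linear molecule, 3 cuts → 4 fragments:
  1–23 → 23 bp
  24–37 → 14 bp
  38–143 → 106 bp
  144–188 → 45 bp
Sorted largest to smallest: 106, 45, 23, 14 bp.

106, 45, 23, 14 bp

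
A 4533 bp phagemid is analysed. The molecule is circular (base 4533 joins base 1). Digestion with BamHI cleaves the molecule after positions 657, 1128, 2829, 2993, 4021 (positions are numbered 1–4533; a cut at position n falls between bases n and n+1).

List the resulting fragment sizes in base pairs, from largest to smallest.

1701, 1169, 1028, 471, 164 bp

Circular molecule, 5 cuts → 5 fragments:
  1128 − 657 = 471 bp
  2829 − 1128 = 1701 bp
  2993 − 2829 = 164 bp
  4021 − 2993 = 1028 bp
  wrap: 4533 − 4021 + 657 = 1169 bp
Sorted largest to smallest: 1701, 1169, 1028, 471, 164 bp.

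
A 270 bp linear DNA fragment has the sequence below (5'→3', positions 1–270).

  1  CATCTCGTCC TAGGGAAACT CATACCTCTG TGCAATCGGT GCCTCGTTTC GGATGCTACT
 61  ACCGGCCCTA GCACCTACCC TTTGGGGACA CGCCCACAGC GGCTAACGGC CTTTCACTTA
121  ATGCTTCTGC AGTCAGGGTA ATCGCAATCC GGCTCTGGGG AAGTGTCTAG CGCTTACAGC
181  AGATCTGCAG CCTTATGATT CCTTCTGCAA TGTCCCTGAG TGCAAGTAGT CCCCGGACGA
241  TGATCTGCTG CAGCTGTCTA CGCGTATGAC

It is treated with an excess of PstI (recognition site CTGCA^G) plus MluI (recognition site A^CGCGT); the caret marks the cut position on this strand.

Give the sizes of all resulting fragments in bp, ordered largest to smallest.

131, 63, 58, 10, 8 bp

PstI sites (CTGCAG) start at positions 127, 185, 248.
PstI cuts after base 5 of each site (before the last base), so after positions 131, 189, 252.
The MluI site (ACGCGT) starts at position 260.
MluI cuts after the first base of each site, so after position 260.
Combined cut positions: 131, 189, 252, 260.
Linear molecule, 4 cuts → 5 fragments:
  1–131 → 131 bp
  132–189 → 58 bp
  190–252 → 63 bp
  253–260 → 8 bp
  261–270 → 10 bp
Sorted largest to smallest: 131, 63, 58, 10, 8 bp.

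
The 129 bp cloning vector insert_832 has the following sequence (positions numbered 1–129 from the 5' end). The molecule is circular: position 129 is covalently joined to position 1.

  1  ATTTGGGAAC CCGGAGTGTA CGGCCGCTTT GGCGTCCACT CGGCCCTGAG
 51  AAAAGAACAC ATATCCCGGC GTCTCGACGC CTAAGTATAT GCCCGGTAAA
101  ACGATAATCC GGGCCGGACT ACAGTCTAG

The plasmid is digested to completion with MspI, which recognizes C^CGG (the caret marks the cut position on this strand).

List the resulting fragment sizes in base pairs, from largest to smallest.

MspI sites (CCGG) start at positions 11, 66, 93, 109, 114.
MspI cuts after the first base of each site, so after positions 11, 66, 93, 109, 114.
Circular molecule, 5 cuts → 5 fragments:
  12–66 → 55 bp
  67–93 → 27 bp
  94–109 → 16 bp
  110–114 → 5 bp
  115–129 then 1–11 → 15 + 11 = 26 bp
Sorted largest to smallest: 55, 27, 26, 16, 5 bp.

55, 27, 26, 16, 5 bp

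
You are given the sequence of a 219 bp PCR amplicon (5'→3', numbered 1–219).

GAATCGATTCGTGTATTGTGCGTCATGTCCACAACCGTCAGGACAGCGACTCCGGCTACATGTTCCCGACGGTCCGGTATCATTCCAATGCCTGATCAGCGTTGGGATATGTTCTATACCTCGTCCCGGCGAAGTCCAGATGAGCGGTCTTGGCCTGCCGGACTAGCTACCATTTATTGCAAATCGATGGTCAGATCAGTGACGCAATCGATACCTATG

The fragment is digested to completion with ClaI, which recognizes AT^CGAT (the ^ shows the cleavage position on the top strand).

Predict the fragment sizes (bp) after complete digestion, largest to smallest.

ClaI sites (ATCGAT) start at positions 3, 183, 207.
ClaI cuts after base 2 of each site, so after positions 4, 184, 208.
Linear molecule, 3 cuts → 4 fragments:
  1–4 → 4 bp
  5–184 → 180 bp
  185–208 → 24 bp
  209–219 → 11 bp
Sorted largest to smallest: 180, 24, 11, 4 bp.

180, 24, 11, 4 bp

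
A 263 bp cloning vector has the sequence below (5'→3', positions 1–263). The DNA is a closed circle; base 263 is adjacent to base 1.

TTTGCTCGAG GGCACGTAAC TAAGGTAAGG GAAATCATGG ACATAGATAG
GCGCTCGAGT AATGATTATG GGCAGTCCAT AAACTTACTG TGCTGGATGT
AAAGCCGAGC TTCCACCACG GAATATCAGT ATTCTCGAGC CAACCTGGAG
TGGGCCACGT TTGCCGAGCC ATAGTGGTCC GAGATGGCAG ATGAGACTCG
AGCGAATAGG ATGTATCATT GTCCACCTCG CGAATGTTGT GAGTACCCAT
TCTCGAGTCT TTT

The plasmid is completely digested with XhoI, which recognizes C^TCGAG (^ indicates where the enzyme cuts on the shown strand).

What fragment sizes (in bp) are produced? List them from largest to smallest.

XhoI sites (CTCGAG) start at positions 5, 54, 134, 197, 252.
XhoI cuts after the first base of each site, so after positions 5, 54, 134, 197, 252.
Circular molecule, 5 cuts → 5 fragments:
  6–54 → 49 bp
  55–134 → 80 bp
  135–197 → 63 bp
  198–252 → 55 bp
  253–263 then 1–5 → 11 + 5 = 16 bp
Sorted largest to smallest: 80, 63, 55, 49, 16 bp.

80, 63, 55, 49, 16 bp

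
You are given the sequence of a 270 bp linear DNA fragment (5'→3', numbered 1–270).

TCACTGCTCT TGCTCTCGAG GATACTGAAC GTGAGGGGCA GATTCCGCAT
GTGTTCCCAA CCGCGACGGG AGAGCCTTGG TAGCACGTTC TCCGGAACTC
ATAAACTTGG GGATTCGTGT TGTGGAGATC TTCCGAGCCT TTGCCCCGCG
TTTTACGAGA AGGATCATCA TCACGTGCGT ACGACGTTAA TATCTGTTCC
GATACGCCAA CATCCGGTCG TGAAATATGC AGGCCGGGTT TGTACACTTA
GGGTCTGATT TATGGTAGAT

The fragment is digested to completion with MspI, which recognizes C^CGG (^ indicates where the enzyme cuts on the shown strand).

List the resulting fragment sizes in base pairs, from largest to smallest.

122, 92, 36, 20 bp

MspI sites (CCGG) start at positions 92, 214, 234.
MspI cuts after the first base of each site, so after positions 92, 214, 234.
Linear molecule, 3 cuts → 4 fragments:
  1–92 → 92 bp
  93–214 → 122 bp
  215–234 → 20 bp
  235–270 → 36 bp
Sorted largest to smallest: 122, 92, 36, 20 bp.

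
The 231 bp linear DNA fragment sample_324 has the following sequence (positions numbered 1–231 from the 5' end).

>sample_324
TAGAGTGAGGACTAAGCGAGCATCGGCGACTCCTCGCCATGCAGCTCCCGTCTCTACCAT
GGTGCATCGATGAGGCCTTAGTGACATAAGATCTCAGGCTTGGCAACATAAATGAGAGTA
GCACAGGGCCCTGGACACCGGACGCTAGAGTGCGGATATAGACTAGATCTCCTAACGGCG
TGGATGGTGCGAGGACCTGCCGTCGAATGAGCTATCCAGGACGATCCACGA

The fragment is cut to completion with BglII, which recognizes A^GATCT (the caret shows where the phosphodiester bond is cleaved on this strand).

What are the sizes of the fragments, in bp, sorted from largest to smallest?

BglII sites (AGATCT) start at positions 89, 165.
BglII cuts after the first base of each site, so after positions 89, 165.
Linear molecule, 2 cuts → 3 fragments:
  1–89 → 89 bp
  90–165 → 76 bp
  166–231 → 66 bp
Sorted largest to smallest: 89, 76, 66 bp.

89, 76, 66 bp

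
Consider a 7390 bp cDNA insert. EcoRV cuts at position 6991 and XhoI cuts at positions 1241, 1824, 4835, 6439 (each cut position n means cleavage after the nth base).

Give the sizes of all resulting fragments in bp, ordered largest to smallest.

Combined cut positions (sorted): 1241, 1824, 4835, 6439, 6991.
Linear molecule, 5 cuts → 6 fragments:
  1241 − 0 = 1241 bp
  1824 − 1241 = 583 bp
  4835 − 1824 = 3011 bp
  6439 − 4835 = 1604 bp
  6991 − 6439 = 552 bp
  7390 − 6991 = 399 bp
Sorted largest to smallest: 3011, 1604, 1241, 583, 552, 399 bp.

3011, 1604, 1241, 583, 552, 399 bp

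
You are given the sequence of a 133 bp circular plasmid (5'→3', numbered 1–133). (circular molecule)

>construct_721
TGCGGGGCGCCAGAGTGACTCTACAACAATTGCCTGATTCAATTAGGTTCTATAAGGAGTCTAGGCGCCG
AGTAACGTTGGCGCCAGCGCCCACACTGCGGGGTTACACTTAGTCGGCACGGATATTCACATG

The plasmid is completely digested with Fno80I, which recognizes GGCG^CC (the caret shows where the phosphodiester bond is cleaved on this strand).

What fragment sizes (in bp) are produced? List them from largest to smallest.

Fno80I sites (GGCGCC) start at positions 6, 64, 80.
Fno80I cuts after base 4 of each site, so after positions 9, 67, 83.
Circular molecule, 3 cuts → 3 fragments:
  10–67 → 58 bp
  68–83 → 16 bp
  84–133 then 1–9 → 50 + 9 = 59 bp
Sorted largest to smallest: 59, 58, 16 bp.

59, 58, 16 bp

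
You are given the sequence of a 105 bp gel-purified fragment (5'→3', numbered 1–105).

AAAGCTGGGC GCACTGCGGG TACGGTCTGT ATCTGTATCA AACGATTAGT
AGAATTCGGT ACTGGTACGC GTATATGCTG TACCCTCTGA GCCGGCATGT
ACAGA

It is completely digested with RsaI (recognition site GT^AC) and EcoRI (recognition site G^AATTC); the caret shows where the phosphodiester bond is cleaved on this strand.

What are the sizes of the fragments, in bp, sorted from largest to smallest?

RsaI sites (GTAC) start at positions 20, 59, 65, 80, 99.
RsaI cuts after base 2 of each site, so after positions 21, 60, 66, 81, 100.
The EcoRI site (GAATTC) starts at position 52.
EcoRI cuts after the first base of each site, so after position 52.
Combined cut positions: 21, 52, 60, 66, 81, 100.
Linear molecule, 6 cuts → 7 fragments:
  1–21 → 21 bp
  22–52 → 31 bp
  53–60 → 8 bp
  61–66 → 6 bp
  67–81 → 15 bp
  82–100 → 19 bp
  101–105 → 5 bp
Sorted largest to smallest: 31, 21, 19, 15, 8, 6, 5 bp.

31, 21, 19, 15, 8, 6, 5 bp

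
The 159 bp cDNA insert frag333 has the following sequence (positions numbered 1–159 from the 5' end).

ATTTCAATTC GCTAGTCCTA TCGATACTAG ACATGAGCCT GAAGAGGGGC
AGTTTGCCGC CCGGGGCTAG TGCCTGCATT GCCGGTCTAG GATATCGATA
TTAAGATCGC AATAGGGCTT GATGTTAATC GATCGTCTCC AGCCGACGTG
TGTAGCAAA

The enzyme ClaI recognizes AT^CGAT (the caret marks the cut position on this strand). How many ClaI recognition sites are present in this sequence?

ATCGAT occurs starting at positions 20, 94, 128.
ClaI cuts at 3 sites.

3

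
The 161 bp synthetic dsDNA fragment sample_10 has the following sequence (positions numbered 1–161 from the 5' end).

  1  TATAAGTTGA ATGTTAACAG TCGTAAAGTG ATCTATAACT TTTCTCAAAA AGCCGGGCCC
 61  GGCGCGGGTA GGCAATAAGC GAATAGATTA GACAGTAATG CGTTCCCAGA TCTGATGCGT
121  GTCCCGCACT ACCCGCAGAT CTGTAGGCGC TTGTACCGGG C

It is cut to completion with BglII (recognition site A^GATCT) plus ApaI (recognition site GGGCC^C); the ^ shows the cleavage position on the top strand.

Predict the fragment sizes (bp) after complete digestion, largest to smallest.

59, 49, 29, 24 bp

BglII sites (AGATCT) start at positions 108, 137.
BglII cuts after the first base of each site, so after positions 108, 137.
The ApaI site (GGGCCC) starts at position 55.
ApaI cuts after base 5 of each site (before the last base), so after position 59.
Combined cut positions: 59, 108, 137.
Linear molecule, 3 cuts → 4 fragments:
  1–59 → 59 bp
  60–108 → 49 bp
  109–137 → 29 bp
  138–161 → 24 bp
Sorted largest to smallest: 59, 49, 29, 24 bp.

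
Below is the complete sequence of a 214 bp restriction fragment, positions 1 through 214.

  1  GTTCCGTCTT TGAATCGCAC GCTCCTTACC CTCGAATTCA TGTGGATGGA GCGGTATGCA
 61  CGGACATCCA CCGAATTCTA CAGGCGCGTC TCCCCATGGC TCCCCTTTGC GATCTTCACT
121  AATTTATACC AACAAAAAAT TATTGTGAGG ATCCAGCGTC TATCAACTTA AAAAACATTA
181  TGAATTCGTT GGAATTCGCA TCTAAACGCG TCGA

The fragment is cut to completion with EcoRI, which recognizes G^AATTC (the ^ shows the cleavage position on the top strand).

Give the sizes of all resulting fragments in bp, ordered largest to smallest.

109, 39, 34, 22, 10 bp

EcoRI sites (GAATTC) start at positions 34, 73, 182, 192.
EcoRI cuts after the first base of each site, so after positions 34, 73, 182, 192.
Linear molecule, 4 cuts → 5 fragments:
  1–34 → 34 bp
  35–73 → 39 bp
  74–182 → 109 bp
  183–192 → 10 bp
  193–214 → 22 bp
Sorted largest to smallest: 109, 39, 34, 22, 10 bp.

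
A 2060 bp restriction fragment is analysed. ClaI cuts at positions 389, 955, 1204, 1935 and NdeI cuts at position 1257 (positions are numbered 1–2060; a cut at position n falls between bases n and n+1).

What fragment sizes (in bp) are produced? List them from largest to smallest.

678, 566, 389, 249, 125, 53 bp

Combined cut positions (sorted): 389, 955, 1204, 1257, 1935.
Linear molecule, 5 cuts → 6 fragments:
  389 − 0 = 389 bp
  955 − 389 = 566 bp
  1204 − 955 = 249 bp
  1257 − 1204 = 53 bp
  1935 − 1257 = 678 bp
  2060 − 1935 = 125 bp
Sorted largest to smallest: 678, 566, 389, 249, 125, 53 bp.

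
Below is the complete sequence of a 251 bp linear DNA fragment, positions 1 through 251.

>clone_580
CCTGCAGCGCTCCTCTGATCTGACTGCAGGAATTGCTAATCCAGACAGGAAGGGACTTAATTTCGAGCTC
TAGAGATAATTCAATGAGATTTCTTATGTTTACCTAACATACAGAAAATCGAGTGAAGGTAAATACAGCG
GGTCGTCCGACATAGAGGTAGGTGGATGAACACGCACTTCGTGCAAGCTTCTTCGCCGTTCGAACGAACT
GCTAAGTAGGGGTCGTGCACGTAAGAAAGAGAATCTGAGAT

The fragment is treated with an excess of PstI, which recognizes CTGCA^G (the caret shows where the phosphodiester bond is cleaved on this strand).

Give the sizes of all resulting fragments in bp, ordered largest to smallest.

223, 22, 6 bp

PstI sites (CTGCAG) start at positions 2, 24.
PstI cuts after base 5 of each site (before the last base), so after positions 6, 28.
Linear molecule, 2 cuts → 3 fragments:
  1–6 → 6 bp
  7–28 → 22 bp
  29–251 → 223 bp
Sorted largest to smallest: 223, 22, 6 bp.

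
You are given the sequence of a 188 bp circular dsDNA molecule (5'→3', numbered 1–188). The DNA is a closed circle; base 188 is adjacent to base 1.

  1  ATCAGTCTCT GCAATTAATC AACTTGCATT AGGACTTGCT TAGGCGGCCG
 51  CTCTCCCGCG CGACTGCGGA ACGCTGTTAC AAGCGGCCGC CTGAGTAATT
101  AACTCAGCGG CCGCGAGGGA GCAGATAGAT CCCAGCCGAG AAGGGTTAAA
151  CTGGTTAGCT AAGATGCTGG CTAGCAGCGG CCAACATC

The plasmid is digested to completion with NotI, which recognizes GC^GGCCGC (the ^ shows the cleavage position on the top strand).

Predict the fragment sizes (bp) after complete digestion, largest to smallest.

125, 39, 24 bp

NotI sites (GCGGCCGC) start at positions 44, 83, 107.
NotI cuts after base 2 of each site, so after positions 45, 84, 108.
Circular molecule, 3 cuts → 3 fragments:
  46–84 → 39 bp
  85–108 → 24 bp
  109–188 then 1–45 → 80 + 45 = 125 bp
Sorted largest to smallest: 125, 39, 24 bp.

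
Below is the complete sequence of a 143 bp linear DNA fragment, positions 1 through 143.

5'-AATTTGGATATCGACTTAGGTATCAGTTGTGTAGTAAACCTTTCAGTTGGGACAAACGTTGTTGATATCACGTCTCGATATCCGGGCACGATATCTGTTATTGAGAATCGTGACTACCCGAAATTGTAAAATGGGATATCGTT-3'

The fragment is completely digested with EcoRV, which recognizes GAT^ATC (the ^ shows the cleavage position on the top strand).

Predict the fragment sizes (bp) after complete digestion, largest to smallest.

EcoRV sites (GATATC) start at positions 7, 64, 77, 90, 135.
EcoRV cuts after base 3 of each site, so after positions 9, 66, 79, 92, 137.
Linear molecule, 5 cuts → 6 fragments:
  1–9 → 9 bp
  10–66 → 57 bp
  67–79 → 13 bp
  80–92 → 13 bp
  93–137 → 45 bp
  138–143 → 6 bp
Sorted largest to smallest: 57, 45, 13, 13, 9, 6 bp.

57, 45, 13, 13, 9, 6 bp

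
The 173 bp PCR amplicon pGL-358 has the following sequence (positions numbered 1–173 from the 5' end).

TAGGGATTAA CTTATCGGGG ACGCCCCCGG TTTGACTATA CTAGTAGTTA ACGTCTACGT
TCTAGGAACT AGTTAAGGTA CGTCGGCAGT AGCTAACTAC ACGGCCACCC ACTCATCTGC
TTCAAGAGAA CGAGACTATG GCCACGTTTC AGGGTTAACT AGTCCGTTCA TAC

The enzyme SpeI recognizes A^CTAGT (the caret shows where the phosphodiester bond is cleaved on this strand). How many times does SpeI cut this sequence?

3

ACTAGT occurs starting at positions 40, 68, 158.
SpeI cuts at 3 sites.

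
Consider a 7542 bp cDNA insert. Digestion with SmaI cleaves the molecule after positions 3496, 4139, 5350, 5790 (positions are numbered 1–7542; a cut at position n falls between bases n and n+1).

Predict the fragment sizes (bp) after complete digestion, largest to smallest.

Linear molecule, 4 cuts → 5 fragments:
  3496 − 0 = 3496 bp
  4139 − 3496 = 643 bp
  5350 − 4139 = 1211 bp
  5790 − 5350 = 440 bp
  7542 − 5790 = 1752 bp
Sorted largest to smallest: 3496, 1752, 1211, 643, 440 bp.

3496, 1752, 1211, 643, 440 bp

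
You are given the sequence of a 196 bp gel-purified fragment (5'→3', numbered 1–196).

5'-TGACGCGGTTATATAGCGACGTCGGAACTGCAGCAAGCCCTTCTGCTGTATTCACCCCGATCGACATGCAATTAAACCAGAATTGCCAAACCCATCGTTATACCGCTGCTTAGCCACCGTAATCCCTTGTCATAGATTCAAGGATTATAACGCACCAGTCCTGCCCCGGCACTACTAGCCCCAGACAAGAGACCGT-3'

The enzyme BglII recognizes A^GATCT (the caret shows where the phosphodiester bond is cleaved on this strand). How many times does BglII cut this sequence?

No occurrence of AGATCT is present in the sequence.
BglII does not cut: 0 sites.

0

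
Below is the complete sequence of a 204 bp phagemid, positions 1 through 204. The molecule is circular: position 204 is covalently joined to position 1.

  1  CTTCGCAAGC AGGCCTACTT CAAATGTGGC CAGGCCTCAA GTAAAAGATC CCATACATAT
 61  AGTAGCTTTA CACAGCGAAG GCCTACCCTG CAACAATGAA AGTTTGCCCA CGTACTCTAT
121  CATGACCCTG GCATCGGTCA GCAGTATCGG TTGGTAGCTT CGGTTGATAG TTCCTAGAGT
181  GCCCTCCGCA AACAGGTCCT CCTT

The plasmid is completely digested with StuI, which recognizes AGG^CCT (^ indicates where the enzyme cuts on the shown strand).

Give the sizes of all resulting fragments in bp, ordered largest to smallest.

StuI sites (AGGCCT) start at positions 11, 32, 79.
StuI cuts after base 3 of each site, so after positions 13, 34, 81.
Circular molecule, 3 cuts → 3 fragments:
  14–34 → 21 bp
  35–81 → 47 bp
  82–204 then 1–13 → 123 + 13 = 136 bp
Sorted largest to smallest: 136, 47, 21 bp.

136, 47, 21 bp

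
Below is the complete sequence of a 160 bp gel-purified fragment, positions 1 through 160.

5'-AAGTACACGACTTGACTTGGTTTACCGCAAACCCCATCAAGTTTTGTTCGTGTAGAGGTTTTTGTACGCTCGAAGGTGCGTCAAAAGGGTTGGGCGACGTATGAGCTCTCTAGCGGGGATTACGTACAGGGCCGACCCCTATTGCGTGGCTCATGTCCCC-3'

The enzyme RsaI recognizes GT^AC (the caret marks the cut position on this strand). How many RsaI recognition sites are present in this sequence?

GTAC occurs starting at positions 3, 64, 124.
RsaI cuts at 3 sites.

3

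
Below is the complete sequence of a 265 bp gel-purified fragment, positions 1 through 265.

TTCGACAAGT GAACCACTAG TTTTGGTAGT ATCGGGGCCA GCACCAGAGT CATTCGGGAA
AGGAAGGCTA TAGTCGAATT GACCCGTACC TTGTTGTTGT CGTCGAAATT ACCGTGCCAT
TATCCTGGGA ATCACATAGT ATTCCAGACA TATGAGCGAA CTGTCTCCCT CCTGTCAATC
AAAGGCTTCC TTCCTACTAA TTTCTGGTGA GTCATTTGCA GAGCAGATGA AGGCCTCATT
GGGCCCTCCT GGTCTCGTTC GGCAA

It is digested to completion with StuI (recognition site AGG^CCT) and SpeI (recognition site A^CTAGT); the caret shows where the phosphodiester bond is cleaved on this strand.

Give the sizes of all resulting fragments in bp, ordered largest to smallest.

217, 32, 16 bp

The StuI site (AGGCCT) starts at position 231.
StuI cuts after base 3 of each site, so after position 233.
The SpeI site (ACTAGT) starts at position 16.
SpeI cuts after the first base of each site, so after position 16.
Combined cut positions: 16, 233.
Linear molecule, 2 cuts → 3 fragments:
  1–16 → 16 bp
  17–233 → 217 bp
  234–265 → 32 bp
Sorted largest to smallest: 217, 32, 16 bp.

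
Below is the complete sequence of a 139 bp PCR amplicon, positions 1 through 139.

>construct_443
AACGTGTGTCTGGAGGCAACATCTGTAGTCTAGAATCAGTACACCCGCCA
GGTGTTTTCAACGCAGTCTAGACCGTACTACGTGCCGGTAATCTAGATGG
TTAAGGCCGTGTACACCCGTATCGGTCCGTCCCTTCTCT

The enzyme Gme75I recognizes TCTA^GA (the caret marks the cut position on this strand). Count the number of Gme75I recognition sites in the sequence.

TCTAGA occurs starting at positions 29, 67, 92.
Gme75I cuts at 3 sites.

3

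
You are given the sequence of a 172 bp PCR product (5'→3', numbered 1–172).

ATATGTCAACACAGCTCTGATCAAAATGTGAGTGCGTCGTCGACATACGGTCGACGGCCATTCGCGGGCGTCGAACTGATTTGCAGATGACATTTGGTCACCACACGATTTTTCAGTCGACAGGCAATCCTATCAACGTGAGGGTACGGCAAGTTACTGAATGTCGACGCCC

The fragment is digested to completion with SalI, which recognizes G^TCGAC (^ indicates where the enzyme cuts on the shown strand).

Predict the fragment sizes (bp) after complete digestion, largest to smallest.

66, 47, 39, 11, 9 bp

SalI sites (GTCGAC) start at positions 39, 50, 116, 163.
SalI cuts after the first base of each site, so after positions 39, 50, 116, 163.
Linear molecule, 4 cuts → 5 fragments:
  1–39 → 39 bp
  40–50 → 11 bp
  51–116 → 66 bp
  117–163 → 47 bp
  164–172 → 9 bp
Sorted largest to smallest: 66, 47, 39, 11, 9 bp.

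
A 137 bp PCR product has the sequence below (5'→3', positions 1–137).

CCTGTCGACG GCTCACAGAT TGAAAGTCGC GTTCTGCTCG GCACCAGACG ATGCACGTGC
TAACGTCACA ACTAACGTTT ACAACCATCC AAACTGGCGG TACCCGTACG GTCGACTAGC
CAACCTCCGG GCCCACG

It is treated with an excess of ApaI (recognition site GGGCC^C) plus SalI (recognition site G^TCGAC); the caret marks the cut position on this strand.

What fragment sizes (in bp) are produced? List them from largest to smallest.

The ApaI site (GGGCCC) starts at position 129.
ApaI cuts after base 5 of each site (before the last base), so after position 133.
SalI sites (GTCGAC) start at positions 4, 111.
SalI cuts after the first base of each site, so after positions 4, 111.
Combined cut positions: 4, 111, 133.
Linear molecule, 3 cuts → 4 fragments:
  1–4 → 4 bp
  5–111 → 107 bp
  112–133 → 22 bp
  134–137 → 4 bp
Sorted largest to smallest: 107, 22, 4, 4 bp.

107, 22, 4, 4 bp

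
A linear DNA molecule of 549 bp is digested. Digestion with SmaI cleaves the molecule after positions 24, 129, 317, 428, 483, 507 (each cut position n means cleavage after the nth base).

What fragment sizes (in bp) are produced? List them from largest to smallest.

188, 111, 105, 55, 42, 24, 24 bp

Linear molecule, 6 cuts → 7 fragments:
  24 − 0 = 24 bp
  129 − 24 = 105 bp
  317 − 129 = 188 bp
  428 − 317 = 111 bp
  483 − 428 = 55 bp
  507 − 483 = 24 bp
  549 − 507 = 42 bp
Sorted largest to smallest: 188, 111, 105, 55, 42, 24, 24 bp.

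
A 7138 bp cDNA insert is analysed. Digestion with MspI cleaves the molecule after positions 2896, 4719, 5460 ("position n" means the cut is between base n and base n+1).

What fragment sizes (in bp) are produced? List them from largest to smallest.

2896, 1823, 1678, 741 bp

Linear molecule, 3 cuts → 4 fragments:
  2896 − 0 = 2896 bp
  4719 − 2896 = 1823 bp
  5460 − 4719 = 741 bp
  7138 − 5460 = 1678 bp
Sorted largest to smallest: 2896, 1823, 1678, 741 bp.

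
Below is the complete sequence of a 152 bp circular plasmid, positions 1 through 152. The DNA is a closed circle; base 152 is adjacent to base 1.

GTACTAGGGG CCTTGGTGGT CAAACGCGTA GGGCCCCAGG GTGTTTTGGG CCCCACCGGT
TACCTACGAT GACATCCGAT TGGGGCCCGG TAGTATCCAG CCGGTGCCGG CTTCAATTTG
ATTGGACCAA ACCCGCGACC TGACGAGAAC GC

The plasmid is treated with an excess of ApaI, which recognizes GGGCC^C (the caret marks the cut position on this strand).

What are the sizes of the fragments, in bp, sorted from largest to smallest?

ApaI sites (GGGCCC) start at positions 31, 48, 83.
ApaI cuts after base 5 of each site (before the last base), so after positions 35, 52, 87.
Circular molecule, 3 cuts → 3 fragments:
  36–52 → 17 bp
  53–87 → 35 bp
  88–152 then 1–35 → 65 + 35 = 100 bp
Sorted largest to smallest: 100, 35, 17 bp.

100, 35, 17 bp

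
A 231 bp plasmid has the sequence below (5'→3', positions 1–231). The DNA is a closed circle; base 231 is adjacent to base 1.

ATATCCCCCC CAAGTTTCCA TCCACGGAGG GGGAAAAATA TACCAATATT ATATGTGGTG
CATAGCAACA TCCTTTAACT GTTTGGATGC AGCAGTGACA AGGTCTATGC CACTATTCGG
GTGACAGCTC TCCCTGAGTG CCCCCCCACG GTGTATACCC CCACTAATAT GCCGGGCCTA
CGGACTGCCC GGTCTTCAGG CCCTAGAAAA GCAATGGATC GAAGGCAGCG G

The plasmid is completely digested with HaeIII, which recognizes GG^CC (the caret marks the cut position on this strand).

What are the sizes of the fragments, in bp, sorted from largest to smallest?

HaeIII sites (GGCC) start at positions 175, 199.
HaeIII cuts after base 2 of each site, so after positions 176, 200.
Circular molecule, 2 cuts → 2 fragments:
  177–200 → 24 bp
  201–231 then 1–176 → 31 + 176 = 207 bp
Sorted largest to smallest: 207, 24 bp.

207, 24 bp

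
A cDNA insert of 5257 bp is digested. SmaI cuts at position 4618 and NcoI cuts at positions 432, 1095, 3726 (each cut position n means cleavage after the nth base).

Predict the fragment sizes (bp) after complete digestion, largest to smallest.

Combined cut positions (sorted): 432, 1095, 3726, 4618.
Linear molecule, 4 cuts → 5 fragments:
  432 − 0 = 432 bp
  1095 − 432 = 663 bp
  3726 − 1095 = 2631 bp
  4618 − 3726 = 892 bp
  5257 − 4618 = 639 bp
Sorted largest to smallest: 2631, 892, 663, 639, 432 bp.

2631, 892, 663, 639, 432 bp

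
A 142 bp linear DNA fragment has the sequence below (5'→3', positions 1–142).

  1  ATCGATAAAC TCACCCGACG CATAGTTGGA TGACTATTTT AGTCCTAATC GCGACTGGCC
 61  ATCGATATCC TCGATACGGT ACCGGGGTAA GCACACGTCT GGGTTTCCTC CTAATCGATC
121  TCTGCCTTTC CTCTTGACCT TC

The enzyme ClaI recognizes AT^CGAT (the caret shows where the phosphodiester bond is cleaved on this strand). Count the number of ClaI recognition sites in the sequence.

ATCGAT occurs starting at positions 1, 61, 114.
ClaI cuts at 3 sites.

3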